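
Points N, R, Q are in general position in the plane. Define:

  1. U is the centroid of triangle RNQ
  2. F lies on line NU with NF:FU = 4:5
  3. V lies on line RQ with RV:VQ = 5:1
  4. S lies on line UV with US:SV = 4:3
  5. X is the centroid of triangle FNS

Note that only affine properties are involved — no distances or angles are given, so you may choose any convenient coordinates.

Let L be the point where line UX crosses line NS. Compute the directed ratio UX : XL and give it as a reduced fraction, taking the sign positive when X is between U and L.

UX:XL = 23/4

Assign N = (0, 0), R = (1, 0), Q = (0, 1) — the answer is frame-independent, so this choice is without loss of generality.
1. U is the centroid of triangle RNQ ⇒ U = (1/3, 1/3)
2. F lies on line NU with NF:FU = 4:5 ⇒ F = (4/27, 4/27)
3. V lies on line RQ with RV:VQ = 5:1 ⇒ V = (1/6, 5/6)
4. S lies on line UV with US:SV = 4:3 ⇒ S = (5/21, 13/21)
5. X is the centroid of triangle FNS ⇒ X = (73/567, 145/567)
line UX meets NS at L = (15/161, 39/161)
X = U + t·(L−U) with t = 23/27, so UX:XL = 23/27:4/27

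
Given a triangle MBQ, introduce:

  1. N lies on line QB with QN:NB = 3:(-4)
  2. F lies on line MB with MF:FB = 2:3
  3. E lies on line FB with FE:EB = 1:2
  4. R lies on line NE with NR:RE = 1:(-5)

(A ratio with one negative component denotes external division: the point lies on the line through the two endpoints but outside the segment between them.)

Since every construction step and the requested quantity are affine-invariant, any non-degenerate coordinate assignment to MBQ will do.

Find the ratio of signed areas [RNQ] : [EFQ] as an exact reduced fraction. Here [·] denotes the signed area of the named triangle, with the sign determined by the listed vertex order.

Work in coordinates with M = (0, 0), B = (1, 0), Q = (0, 1).
1. N lies on line QB with QN:NB = 3:(-4) ⇒ N = (-3, 4)
2. F lies on line MB with MF:FB = 2:3 ⇒ F = (2/5, 0)
3. E lies on line FB with FE:EB = 1:2 ⇒ E = (3/5, 0)
4. R lies on line NE with NR:RE = 1:(-5) ⇒ R = (-39/10, 5)
2·[RNQ] = 3/10, 2·[EFQ] = -1/5
[RNQ]:[EFQ] = 3/10:-1/5 = -3/2

[RNQ]:[EFQ] = -3/2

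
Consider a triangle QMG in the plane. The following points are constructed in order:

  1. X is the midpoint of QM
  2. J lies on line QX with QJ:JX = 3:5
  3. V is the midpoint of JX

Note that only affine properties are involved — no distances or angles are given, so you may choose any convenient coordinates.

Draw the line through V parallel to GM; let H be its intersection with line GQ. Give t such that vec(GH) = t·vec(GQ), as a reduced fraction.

Assign Q = (0, 0), M = (1, 0), G = (0, 1) — the answer is frame-independent, so this choice is without loss of generality.
1. X is the midpoint of QM ⇒ X = (1/2, 0)
2. J lies on line QX with QJ:JX = 3:5 ⇒ J = (3/16, 0)
3. V is the midpoint of JX ⇒ V = (11/32, 0)
through V parallel to GM: direction (1, -1); meets GQ at H = (0, 11/32)
H = G + t·(Q−G) with t = 21/32

t = 21/32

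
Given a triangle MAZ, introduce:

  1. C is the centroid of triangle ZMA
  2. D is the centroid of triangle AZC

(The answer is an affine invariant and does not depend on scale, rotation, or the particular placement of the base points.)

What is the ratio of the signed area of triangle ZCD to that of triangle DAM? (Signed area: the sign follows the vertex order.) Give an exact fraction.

[ZCD]:[DAM] = -1/4

Work in coordinates with M = (0, 0), A = (1, 0), Z = (0, 1).
1. C is the centroid of triangle ZMA ⇒ C = (1/3, 1/3)
2. D is the centroid of triangle AZC ⇒ D = (4/9, 4/9)
2·[ZCD] = 1/9, 2·[DAM] = -4/9
[ZCD]:[DAM] = 1/9:-4/9 = -1/4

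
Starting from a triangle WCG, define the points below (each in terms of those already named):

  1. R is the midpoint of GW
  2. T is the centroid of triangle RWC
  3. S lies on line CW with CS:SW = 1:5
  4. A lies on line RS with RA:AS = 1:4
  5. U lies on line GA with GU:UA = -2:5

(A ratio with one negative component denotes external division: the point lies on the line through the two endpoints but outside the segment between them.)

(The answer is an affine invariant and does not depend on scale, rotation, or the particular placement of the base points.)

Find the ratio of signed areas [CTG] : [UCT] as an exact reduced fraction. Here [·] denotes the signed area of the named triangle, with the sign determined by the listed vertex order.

Assign W = (0, 0), C = (1, 0), G = (0, 1) — the answer is frame-independent, so this choice is without loss of generality.
1. R is the midpoint of GW ⇒ R = (0, 1/2)
2. T is the centroid of triangle RWC ⇒ T = (1/3, 1/6)
3. S lies on line CW with CS:SW = 1:5 ⇒ S = (5/6, 0)
4. A lies on line RS with RA:AS = 1:4 ⇒ A = (1/6, 2/5)
5. U lies on line GA with GU:UA = -2:5 ⇒ U = (-1/9, 7/5)
2·[CTG] = -1/2, 2·[UCT] = -101/135
[CTG]:[UCT] = -1/2:-101/135 = 135/202

[CTG]:[UCT] = 135/202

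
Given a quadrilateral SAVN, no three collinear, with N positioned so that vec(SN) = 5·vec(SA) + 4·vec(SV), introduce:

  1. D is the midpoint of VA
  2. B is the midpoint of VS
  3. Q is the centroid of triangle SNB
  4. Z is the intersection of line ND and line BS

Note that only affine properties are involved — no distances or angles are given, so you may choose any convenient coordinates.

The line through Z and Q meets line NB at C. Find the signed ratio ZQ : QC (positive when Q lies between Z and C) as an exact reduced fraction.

Assign S = (0, 0), A = (1, 0), V = (0, 1), N = (5, 4) — the answer is frame-independent, so this choice is without loss of generality.
1. D is the midpoint of VA ⇒ D = (1/2, 1/2)
2. B is the midpoint of VS ⇒ B = (0, 1/2)
3. Q is the centroid of triangle SNB ⇒ Q = (5/3, 3/2)
4. Z is the intersection of line ND and line BS ⇒ Z = (0, 1/9)
line ZQ meets NB at C = (35/12, 61/24)
Q = Z + t·(C−Z) with t = 4/7, so ZQ:QC = 4/7:3/7

ZQ:QC = 4/3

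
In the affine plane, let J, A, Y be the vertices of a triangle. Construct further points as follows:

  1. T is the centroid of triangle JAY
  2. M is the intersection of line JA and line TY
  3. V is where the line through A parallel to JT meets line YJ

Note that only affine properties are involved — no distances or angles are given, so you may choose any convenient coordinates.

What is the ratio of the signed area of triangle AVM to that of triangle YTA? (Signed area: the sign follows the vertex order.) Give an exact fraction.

Assign J = (0, 0), A = (1, 0), Y = (0, 1) — the answer is frame-independent, so this choice is without loss of generality.
1. T is the centroid of triangle JAY ⇒ T = (1/3, 1/3)
2. M is the intersection of line JA and line TY ⇒ M = (1/2, 0)
3. V is where the line through A parallel to JT meets line YJ ⇒ V = (0, -1)
2·[AVM] = -1/2, 2·[YTA] = 1/3
[AVM]:[YTA] = -1/2:1/3 = -3/2

[AVM]:[YTA] = -3/2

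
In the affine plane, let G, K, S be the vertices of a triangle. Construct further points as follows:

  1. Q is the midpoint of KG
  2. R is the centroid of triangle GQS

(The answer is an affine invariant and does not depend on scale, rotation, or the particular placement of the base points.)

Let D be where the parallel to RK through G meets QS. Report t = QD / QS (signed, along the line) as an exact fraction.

Choose coordinates G = (0, 0), K = (1, 0), S = (0, 1).
1. Q is the midpoint of KG ⇒ Q = (1/2, 0)
2. R is the centroid of triangle GQS ⇒ R = (1/6, 1/3)
through G parallel to RK: direction (5/6, -1/3); meets QS at D = (5/8, -1/4)
D = Q + t·(S−Q) with t = -1/4

t = -1/4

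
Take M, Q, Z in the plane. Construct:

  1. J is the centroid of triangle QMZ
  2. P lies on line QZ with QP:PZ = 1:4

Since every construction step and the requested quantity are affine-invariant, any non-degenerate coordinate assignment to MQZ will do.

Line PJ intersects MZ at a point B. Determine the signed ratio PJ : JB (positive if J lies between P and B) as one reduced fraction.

Assign M = (0, 0), Q = (1, 0), Z = (0, 1) — the answer is frame-independent, so this choice is without loss of generality.
1. J is the centroid of triangle QMZ ⇒ J = (1/3, 1/3)
2. P lies on line QZ with QP:PZ = 1:4 ⇒ P = (4/5, 1/5)
line PJ meets MZ at B = (0, 3/7)
J = P + t·(B−P) with t = 7/12, so PJ:JB = 7/12:5/12

PJ:JB = 7/5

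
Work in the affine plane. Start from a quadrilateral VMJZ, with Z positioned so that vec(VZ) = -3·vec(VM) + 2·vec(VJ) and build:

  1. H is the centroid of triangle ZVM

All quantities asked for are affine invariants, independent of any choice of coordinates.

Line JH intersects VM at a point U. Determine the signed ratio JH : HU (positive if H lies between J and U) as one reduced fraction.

Set V = (0, 0), M = (1, 0), J = (0, 1), Z = (-3, 2); any affine frame gives the same invariant.
1. H is the centroid of triangle ZVM ⇒ H = (-2/3, 2/3)
line JH meets VM at U = (-2, 0)
H = J + t·(U−J) with t = 1/3, so JH:HU = 1/3:2/3

JH:HU = 1/2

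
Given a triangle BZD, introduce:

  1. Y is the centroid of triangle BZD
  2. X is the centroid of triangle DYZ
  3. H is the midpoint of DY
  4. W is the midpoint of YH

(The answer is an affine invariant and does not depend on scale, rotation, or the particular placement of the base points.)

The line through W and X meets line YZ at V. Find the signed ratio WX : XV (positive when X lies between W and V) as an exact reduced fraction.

WX:XV = -1/4

Assign B = (0, 0), Z = (1, 0), D = (0, 1) — the answer is frame-independent, so this choice is without loss of generality.
1. Y is the centroid of triangle BZD ⇒ Y = (1/3, 1/3)
2. X is the centroid of triangle DYZ ⇒ X = (4/9, 4/9)
3. H is the midpoint of DY ⇒ H = (1/6, 2/3)
4. W is the midpoint of YH ⇒ W = (1/4, 1/2)
line WX meets YZ at V = (-1/3, 2/3)
X = W + t·(V−W) with t = -1/3, so WX:XV = -1/3:4/3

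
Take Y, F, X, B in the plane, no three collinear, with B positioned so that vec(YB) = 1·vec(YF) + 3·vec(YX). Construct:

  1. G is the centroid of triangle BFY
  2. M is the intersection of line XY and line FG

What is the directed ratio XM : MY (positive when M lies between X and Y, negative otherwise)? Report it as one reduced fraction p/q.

Assign Y = (0, 0), F = (1, 0), X = (0, 1), B = (1, 3) — the answer is frame-independent, so this choice is without loss of generality.
1. G is the centroid of triangle BFY ⇒ G = (2/3, 1)
2. M is the intersection of line XY and line FG ⇒ M = (0, 3)
M = X + t·(Y−X) with t = -2, so XM:MY = t:(1−t) = -2:3

XM:MY = -2/3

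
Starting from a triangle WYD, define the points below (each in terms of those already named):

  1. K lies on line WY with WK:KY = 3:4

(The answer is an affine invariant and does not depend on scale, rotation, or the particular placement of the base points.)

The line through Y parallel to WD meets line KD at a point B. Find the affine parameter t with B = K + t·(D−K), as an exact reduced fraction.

Work in coordinates with W = (0, 0), Y = (1, 0), D = (0, 1).
1. K lies on line WY with WK:KY = 3:4 ⇒ K = (3/7, 0)
through Y parallel to WD: direction (0, 1); meets KD at B = (1, -4/3)
B = K + t·(D−K) with t = -4/3

t = -4/3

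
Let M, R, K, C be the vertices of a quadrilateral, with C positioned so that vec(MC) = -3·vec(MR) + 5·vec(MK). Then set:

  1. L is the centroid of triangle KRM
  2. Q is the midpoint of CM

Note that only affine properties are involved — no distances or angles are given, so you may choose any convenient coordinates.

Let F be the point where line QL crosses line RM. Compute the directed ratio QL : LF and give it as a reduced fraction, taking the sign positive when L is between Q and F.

QL:LF = 13/2

Choose coordinates M = (0, 0), R = (1, 0), K = (0, 1), C = (-3, 5).
1. L is the centroid of triangle KRM ⇒ L = (1/3, 1/3)
2. Q is the midpoint of CM ⇒ Q = (-3/2, 5/2)
line QL meets RM at F = (8/13, 0)
L = Q + t·(F−Q) with t = 13/15, so QL:LF = 13/15:2/15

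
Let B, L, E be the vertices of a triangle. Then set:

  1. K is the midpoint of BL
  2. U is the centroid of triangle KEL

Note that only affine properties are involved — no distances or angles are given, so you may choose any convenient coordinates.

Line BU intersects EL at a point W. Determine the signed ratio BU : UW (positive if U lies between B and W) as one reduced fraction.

Assign B = (0, 0), L = (1, 0), E = (0, 1) — the answer is frame-independent, so this choice is without loss of generality.
1. K is the midpoint of BL ⇒ K = (1/2, 0)
2. U is the centroid of triangle KEL ⇒ U = (1/2, 1/3)
line BU meets EL at W = (3/5, 2/5)
U = B + t·(W−B) with t = 5/6, so BU:UW = 5/6:1/6

BU:UW = 5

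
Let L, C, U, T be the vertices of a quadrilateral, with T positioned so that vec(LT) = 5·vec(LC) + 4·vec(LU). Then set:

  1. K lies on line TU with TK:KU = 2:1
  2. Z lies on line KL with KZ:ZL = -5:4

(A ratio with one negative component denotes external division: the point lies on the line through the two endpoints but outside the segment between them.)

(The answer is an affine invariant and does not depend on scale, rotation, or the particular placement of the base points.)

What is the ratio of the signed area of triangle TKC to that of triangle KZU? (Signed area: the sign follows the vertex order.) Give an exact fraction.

[TKC]:[KZU] = -16/25

Set L = (0, 0), C = (1, 0), U = (0, 1), T = (5, 4); any affine frame gives the same invariant.
1. K lies on line TU with TK:KU = 2:1 ⇒ K = (5/3, 2)
2. Z lies on line KL with KZ:ZL = -5:4 ⇒ Z = (-20/3, -8)
2·[TKC] = 16/3, 2·[KZU] = -25/3
[TKC]:[KZU] = 16/3:-25/3 = -16/25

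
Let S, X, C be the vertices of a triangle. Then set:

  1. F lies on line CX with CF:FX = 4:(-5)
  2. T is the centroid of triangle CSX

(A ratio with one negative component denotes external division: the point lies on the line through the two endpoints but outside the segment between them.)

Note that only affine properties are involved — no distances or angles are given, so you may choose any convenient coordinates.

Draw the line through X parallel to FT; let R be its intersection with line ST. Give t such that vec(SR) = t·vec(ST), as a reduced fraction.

Choose coordinates S = (0, 0), X = (1, 0), C = (0, 1).
1. F lies on line CX with CF:FX = 4:(-5) ⇒ F = (-4, 5)
2. T is the centroid of triangle CSX ⇒ T = (1/3, 1/3)
through X parallel to FT: direction (13/3, -14/3); meets ST at R = (14/27, 14/27)
R = S + t·(T−S) with t = 14/9

t = 14/9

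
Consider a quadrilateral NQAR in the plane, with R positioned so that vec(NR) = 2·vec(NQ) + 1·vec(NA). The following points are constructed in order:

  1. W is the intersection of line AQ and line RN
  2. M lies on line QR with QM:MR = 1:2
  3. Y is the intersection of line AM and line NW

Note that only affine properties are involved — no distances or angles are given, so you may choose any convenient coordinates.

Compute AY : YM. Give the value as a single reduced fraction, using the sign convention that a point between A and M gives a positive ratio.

Assign N = (0, 0), Q = (1, 0), A = (0, 1), R = (2, 1) — the answer is frame-independent, so this choice is without loss of generality.
1. W is the intersection of line AQ and line RN ⇒ W = (2/3, 1/3)
2. M lies on line QR with QM:MR = 1:2 ⇒ M = (4/3, 1/3)
3. Y is the intersection of line AM and line NW ⇒ Y = (1, 1/2)
Y = A + t·(M−A) with t = 3/4, so AY:YM = t:(1−t) = 3/4:1/4

AY:YM = 3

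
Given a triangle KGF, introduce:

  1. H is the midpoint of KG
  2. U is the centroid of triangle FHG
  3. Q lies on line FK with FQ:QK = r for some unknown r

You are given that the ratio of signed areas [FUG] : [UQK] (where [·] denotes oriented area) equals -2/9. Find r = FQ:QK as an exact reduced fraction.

r = -5/3

Work in coordinates with K = (0, 0), G = (1, 0), F = (0, 1).
1. H is the midpoint of KG ⇒ H = (1/2, 0)
2. U is the centroid of triangle FHG ⇒ U = (1/2, 1/3)
3. With FQ:QK = r, write λ = r/(r+1) so Q = F + λ·(K−F); Q is affine-linear in λ
Every point depending on Q is an affine combination of Q and λ-independent points, so each such coordinate is linear in λ; the λ² term in each signed area is a multiple of (K−F)×(K−F) = 0, so 2·[FUG] and 2·[UQK] are each linear in λ. Evaluating at λ=0 and λ=1:
  2·[FUG] = 1/6,   2·[UQK] = -1/2·λ + 1/2
So [FUG]:[UQK] = (1/6) / (-1/2·λ + 1/2). Setting this equal to -2/9:
  1/6 = -2/9·(-1/2·λ + 1/2)  ⇒  λ = 5/2
Then r = λ/(1−λ) = (5/2)/(-3/2) = -5/3. Check: with r = -5/3, Q = (0, -3/2) and [FUG]:[UQK] = -2/9 as required.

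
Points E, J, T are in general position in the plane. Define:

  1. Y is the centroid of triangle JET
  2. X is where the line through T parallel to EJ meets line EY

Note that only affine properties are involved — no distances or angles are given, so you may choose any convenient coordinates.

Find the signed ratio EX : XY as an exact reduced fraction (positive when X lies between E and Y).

EX:XY = -3/2

Assign E = (0, 0), J = (1, 0), T = (0, 1) — the answer is frame-independent, so this choice is without loss of generality.
1. Y is the centroid of triangle JET ⇒ Y = (1/3, 1/3)
2. X is where the line through T parallel to EJ meets line EY ⇒ X = (1, 1)
X = E + t·(Y−E) with t = 3, so EX:XY = t:(1−t) = 3:-2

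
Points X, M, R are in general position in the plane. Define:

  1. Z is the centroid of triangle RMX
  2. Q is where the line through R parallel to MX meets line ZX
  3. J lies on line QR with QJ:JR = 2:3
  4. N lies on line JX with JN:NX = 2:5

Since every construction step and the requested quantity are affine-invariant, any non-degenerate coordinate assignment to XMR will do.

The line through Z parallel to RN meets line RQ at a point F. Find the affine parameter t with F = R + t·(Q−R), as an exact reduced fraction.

Choose coordinates X = (0, 0), M = (1, 0), R = (0, 1).
1. Z is the centroid of triangle RMX ⇒ Z = (1/3, 1/3)
2. Q is where the line through R parallel to MX meets line ZX ⇒ Q = (1, 1)
3. J lies on line QR with QJ:JR = 2:3 ⇒ J = (3/5, 1)
4. N lies on line JX with JN:NX = 2:5 ⇒ N = (3/7, 5/7)
through Z parallel to RN: direction (3/7, -2/7); meets RQ at F = (-2/3, 1)
F = R + t·(Q−R) with t = -2/3

t = -2/3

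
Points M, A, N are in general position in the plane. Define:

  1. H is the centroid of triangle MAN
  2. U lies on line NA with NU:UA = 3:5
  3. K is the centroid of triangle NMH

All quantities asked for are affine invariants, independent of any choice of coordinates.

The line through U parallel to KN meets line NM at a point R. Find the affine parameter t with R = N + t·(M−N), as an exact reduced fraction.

t = -3/2

Work in coordinates with M = (0, 0), A = (1, 0), N = (0, 1).
1. H is the centroid of triangle MAN ⇒ H = (1/3, 1/3)
2. U lies on line NA with NU:UA = 3:5 ⇒ U = (3/8, 5/8)
3. K is the centroid of triangle NMH ⇒ K = (1/9, 4/9)
through U parallel to KN: direction (-1/9, 5/9); meets NM at R = (0, 5/2)
R = N + t·(M−N) with t = -3/2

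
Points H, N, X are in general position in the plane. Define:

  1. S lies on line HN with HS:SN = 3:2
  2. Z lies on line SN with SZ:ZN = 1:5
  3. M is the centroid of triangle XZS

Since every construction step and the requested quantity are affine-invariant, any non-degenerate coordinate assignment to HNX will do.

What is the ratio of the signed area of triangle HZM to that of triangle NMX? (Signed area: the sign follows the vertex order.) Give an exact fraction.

[HZM]:[NMX] = -10/11

Set H = (0, 0), N = (1, 0), X = (0, 1); any affine frame gives the same invariant.
1. S lies on line HN with HS:SN = 3:2 ⇒ S = (3/5, 0)
2. Z lies on line SN with SZ:ZN = 1:5 ⇒ Z = (2/3, 0)
3. M is the centroid of triangle XZS ⇒ M = (19/45, 1/3)
2·[HZM] = 2/9, 2·[NMX] = -11/45
[HZM]:[NMX] = 2/9:-11/45 = -10/11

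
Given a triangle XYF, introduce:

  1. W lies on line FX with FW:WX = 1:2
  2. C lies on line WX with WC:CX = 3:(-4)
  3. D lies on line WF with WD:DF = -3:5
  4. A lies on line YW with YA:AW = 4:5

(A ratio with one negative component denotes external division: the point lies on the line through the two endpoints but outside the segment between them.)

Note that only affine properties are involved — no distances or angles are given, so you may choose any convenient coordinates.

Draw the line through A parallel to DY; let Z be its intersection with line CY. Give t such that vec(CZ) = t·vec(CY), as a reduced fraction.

t = 41/45

Choose coordinates X = (0, 0), Y = (1, 0), F = (0, 1).
1. W lies on line FX with FW:WX = 1:2 ⇒ W = (0, 2/3)
2. C lies on line WX with WC:CX = 3:(-4) ⇒ C = (0, 8/3)
3. D lies on line WF with WD:DF = -3:5 ⇒ D = (0, 1/6)
4. A lies on line YW with YA:AW = 4:5 ⇒ A = (5/9, 8/27)
through A parallel to DY: direction (1, -1/6); meets CY at Z = (41/45, 32/135)
Z = C + t·(Y−C) with t = 41/45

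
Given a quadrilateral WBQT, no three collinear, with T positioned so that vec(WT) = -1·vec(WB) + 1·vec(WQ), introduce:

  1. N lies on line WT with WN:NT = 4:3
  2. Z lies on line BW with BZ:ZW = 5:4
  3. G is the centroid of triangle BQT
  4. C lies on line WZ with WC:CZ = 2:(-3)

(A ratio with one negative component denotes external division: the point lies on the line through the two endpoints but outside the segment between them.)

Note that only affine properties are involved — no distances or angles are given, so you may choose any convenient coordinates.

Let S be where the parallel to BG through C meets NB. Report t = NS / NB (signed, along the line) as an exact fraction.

Assign W = (0, 0), B = (1, 0), Q = (0, 1), T = (-1, 1) — the answer is frame-independent, so this choice is without loss of generality.
1. N lies on line WT with WN:NT = 4:3 ⇒ N = (-4/7, 4/7)
2. Z lies on line BW with BZ:ZW = 5:4 ⇒ Z = (4/9, 0)
3. G is the centroid of triangle BQT ⇒ G = (0, 2/3)
4. C lies on line WZ with WC:CZ = 2:(-3) ⇒ C = (-8/9, 0)
through C parallel to BG: direction (-1, 2/3); meets NB at S = (-142/45, 68/45)
S = N + t·(B−N) with t = -74/45

t = -74/45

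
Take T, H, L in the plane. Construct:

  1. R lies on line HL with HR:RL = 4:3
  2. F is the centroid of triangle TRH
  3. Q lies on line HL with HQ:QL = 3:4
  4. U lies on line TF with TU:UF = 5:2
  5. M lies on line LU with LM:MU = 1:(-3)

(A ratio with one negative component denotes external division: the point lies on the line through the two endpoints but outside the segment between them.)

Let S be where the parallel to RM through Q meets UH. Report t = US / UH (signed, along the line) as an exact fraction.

Assign T = (0, 0), H = (1, 0), L = (0, 1) — the answer is frame-independent, so this choice is without loss of generality.
1. R lies on line HL with HR:RL = 4:3 ⇒ R = (3/7, 4/7)
2. F is the centroid of triangle TRH ⇒ F = (10/21, 4/21)
3. Q lies on line HL with HQ:QL = 3:4 ⇒ Q = (4/7, 3/7)
4. U lies on line TF with TU:UF = 5:2 ⇒ U = (50/147, 20/147)
5. M lies on line LU with LM:MU = 1:(-3) ⇒ M = (-25/147, 421/294)
through Q parallel to RM: direction (-88/147, 253/294); meets UH at S = (540/637, 20/637)
S = U + t·(H−U) with t = 10/13

t = 10/13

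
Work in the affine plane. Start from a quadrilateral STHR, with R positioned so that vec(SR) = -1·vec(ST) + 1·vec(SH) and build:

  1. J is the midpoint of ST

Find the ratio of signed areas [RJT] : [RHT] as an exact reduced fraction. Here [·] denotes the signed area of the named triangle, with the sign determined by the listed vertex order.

Work in coordinates with S = (0, 0), T = (1, 0), H = (0, 1), R = (-1, 1).
1. J is the midpoint of ST ⇒ J = (1/2, 0)
2·[RJT] = 1/2, 2·[RHT] = -1
[RJT]:[RHT] = 1/2:-1 = -1/2

[RJT]:[RHT] = -1/2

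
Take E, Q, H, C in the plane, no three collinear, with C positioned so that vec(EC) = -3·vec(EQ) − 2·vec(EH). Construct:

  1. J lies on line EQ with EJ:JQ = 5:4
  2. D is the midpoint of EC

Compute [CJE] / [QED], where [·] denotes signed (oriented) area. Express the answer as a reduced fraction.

[CJE]:[QED] = 10/9

Assign E = (0, 0), Q = (1, 0), H = (0, 1), C = (-3, -2) — the answer is frame-independent, so this choice is without loss of generality.
1. J lies on line EQ with EJ:JQ = 5:4 ⇒ J = (5/9, 0)
2. D is the midpoint of EC ⇒ D = (-3/2, -1)
2·[CJE] = 10/9, 2·[QED] = 1
[CJE]:[QED] = 10/9:1 = 10/9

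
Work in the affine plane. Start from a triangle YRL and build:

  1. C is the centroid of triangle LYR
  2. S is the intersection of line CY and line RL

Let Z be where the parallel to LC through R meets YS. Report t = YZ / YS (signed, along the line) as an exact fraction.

Assign Y = (0, 0), R = (1, 0), L = (0, 1) — the answer is frame-independent, so this choice is without loss of generality.
1. C is the centroid of triangle LYR ⇒ C = (1/3, 1/3)
2. S is the intersection of line CY and line RL ⇒ S = (1/2, 1/2)
through R parallel to LC: direction (1/3, -2/3); meets YS at Z = (2/3, 2/3)
Z = Y + t·(S−Y) with t = 4/3

t = 4/3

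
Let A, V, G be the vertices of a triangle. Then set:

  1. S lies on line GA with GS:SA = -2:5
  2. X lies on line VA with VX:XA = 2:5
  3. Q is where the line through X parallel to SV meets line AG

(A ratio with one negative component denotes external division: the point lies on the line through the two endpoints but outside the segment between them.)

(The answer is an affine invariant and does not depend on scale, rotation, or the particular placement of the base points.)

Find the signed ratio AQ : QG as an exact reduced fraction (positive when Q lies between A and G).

AQ:QG = -25/4

Choose coordinates A = (0, 0), V = (1, 0), G = (0, 1).
1. S lies on line GA with GS:SA = -2:5 ⇒ S = (0, 5/3)
2. X lies on line VA with VX:XA = 2:5 ⇒ X = (5/7, 0)
3. Q is where the line through X parallel to SV meets line AG ⇒ Q = (0, 25/21)
Q = A + t·(G−A) with t = 25/21, so AQ:QG = t:(1−t) = 25/21:-4/21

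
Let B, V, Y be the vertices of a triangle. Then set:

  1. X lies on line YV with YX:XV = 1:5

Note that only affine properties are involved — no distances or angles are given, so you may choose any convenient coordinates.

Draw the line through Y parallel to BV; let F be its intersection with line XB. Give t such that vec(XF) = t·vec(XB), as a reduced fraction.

Choose coordinates B = (0, 0), V = (1, 0), Y = (0, 1).
1. X lies on line YV with YX:XV = 1:5 ⇒ X = (1/6, 5/6)
through Y parallel to BV: direction (1, 0); meets XB at F = (1/5, 1)
F = X + t·(B−X) with t = -1/5

t = -1/5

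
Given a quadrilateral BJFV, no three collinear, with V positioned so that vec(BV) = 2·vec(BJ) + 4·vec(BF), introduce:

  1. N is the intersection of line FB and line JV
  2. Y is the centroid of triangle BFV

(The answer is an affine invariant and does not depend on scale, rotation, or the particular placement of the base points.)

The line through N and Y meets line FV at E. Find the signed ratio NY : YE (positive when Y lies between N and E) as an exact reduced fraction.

NY:YE = 14

Assign B = (0, 0), J = (1, 0), F = (0, 1), V = (2, 4) — the answer is frame-independent, so this choice is without loss of generality.
1. N is the intersection of line FB and line JV ⇒ N = (0, -4)
2. Y is the centroid of triangle BFV ⇒ Y = (2/3, 5/3)
line NY meets FV at E = (5/7, 29/14)
Y = N + t·(E−N) with t = 14/15, so NY:YE = 14/15:1/15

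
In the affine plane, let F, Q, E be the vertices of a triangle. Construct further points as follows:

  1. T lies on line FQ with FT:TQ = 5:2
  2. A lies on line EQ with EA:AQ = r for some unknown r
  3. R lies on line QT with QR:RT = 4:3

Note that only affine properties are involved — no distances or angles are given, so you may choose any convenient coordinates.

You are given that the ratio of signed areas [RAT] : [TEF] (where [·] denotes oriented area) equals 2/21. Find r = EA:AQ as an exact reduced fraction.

Assign F = (0, 0), Q = (1, 0), E = (0, 1) — the answer is frame-independent, so this choice is without loss of generality.
1. T lies on line FQ with FT:TQ = 5:2 ⇒ T = (5/7, 0)
2. With EA:AQ = r, write λ = r/(r+1) so A = E + λ·(Q−E); A is affine-linear in λ
3. R lies on line QT with QR:RT = 4:3 ⇒ R = (41/49, 0)
Every point depending on A is an affine combination of A and λ-independent points, so each such coordinate is linear in λ; the λ² term in each signed area is a multiple of (Q−E)×(Q−E) = 0, so 2·[RAT] and 2·[TEF] are each linear in λ. Evaluating at λ=0 and λ=1:
  2·[RAT] = -6/49·λ + 6/49,   2·[TEF] = 5/7
So [RAT]:[TEF] = (-6/49·λ + 6/49) / (5/7). Setting this equal to 2/21:
  -6/49·λ + 6/49 = 2/21·(5/7)  ⇒  λ = 4/9
Then r = λ/(1−λ) = (4/9)/(5/9) = 4/5. Check: with r = 4/5, A = (4/9, 5/9) and [RAT]:[TEF] = 2/21 as required.

r = 4/5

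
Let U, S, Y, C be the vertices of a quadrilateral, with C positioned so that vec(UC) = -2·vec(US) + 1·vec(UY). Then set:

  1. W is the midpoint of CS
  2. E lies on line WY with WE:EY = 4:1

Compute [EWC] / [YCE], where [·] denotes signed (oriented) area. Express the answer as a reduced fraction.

[EWC]:[YCE] = -4

Choose coordinates U = (0, 0), S = (1, 0), Y = (0, 1), C = (-2, 1).
1. W is the midpoint of CS ⇒ W = (-1/2, 1/2)
2. E lies on line WY with WE:EY = 4:1 ⇒ E = (-1/10, 9/10)
2·[EWC] = -4/5, 2·[YCE] = 1/5
[EWC]:[YCE] = -4/5:1/5 = -4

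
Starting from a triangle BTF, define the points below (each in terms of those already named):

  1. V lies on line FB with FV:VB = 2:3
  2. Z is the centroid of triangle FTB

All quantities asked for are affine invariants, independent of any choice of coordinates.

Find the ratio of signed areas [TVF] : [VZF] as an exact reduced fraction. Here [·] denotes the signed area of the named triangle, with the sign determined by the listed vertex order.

Set B = (0, 0), T = (1, 0), F = (0, 1); any affine frame gives the same invariant.
1. V lies on line FB with FV:VB = 2:3 ⇒ V = (0, 3/5)
2. Z is the centroid of triangle FTB ⇒ Z = (1/3, 1/3)
2·[TVF] = -2/5, 2·[VZF] = 2/15
[TVF]:[VZF] = -2/5:2/15 = -3

[TVF]:[VZF] = -3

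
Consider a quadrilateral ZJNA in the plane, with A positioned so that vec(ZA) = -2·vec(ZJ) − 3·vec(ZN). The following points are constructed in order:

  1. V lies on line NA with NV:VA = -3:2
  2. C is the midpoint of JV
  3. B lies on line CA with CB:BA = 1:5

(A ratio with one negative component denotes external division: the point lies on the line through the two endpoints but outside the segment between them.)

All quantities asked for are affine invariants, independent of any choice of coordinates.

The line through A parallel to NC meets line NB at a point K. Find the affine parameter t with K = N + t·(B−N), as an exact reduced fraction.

t = 6

Choose coordinates Z = (0, 0), J = (1, 0), N = (0, 1), A = (-2, -3).
1. V lies on line NA with NV:VA = -3:2 ⇒ V = (-6, -11)
2. C is the midpoint of JV ⇒ C = (-5/2, -11/2)
3. B lies on line CA with CB:BA = 1:5 ⇒ B = (-29/12, -61/12)
through A parallel to NC: direction (-5/2, -13/2); meets NB at K = (-29/2, -71/2)
K = N + t·(B−N) with t = 6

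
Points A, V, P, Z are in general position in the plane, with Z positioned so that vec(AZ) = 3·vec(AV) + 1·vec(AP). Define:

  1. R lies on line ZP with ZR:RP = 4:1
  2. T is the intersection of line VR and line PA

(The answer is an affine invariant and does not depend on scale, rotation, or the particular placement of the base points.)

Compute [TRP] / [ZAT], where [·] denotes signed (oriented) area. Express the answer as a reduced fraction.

Work in coordinates with A = (0, 0), V = (1, 0), P = (0, 1), Z = (3, 1).
1. R lies on line ZP with ZR:RP = 4:1 ⇒ R = (3/5, 1)
2. T is the intersection of line VR and line PA ⇒ T = (0, 5/2)
2·[TRP] = -9/10, 2·[ZAT] = -15/2
[TRP]:[ZAT] = -9/10:-15/2 = 3/25

[TRP]:[ZAT] = 3/25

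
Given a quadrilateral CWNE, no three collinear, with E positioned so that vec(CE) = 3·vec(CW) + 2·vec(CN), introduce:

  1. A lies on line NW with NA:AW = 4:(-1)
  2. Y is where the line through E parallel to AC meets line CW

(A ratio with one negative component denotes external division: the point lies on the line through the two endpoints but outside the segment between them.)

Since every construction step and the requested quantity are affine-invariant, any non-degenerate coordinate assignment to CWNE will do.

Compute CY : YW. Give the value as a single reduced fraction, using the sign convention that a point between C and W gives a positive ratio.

CY:YW = -11/10

Choose coordinates C = (0, 0), W = (1, 0), N = (0, 1), E = (3, 2).
1. A lies on line NW with NA:AW = 4:(-1) ⇒ A = (4/3, -1/3)
2. Y is where the line through E parallel to AC meets line CW ⇒ Y = (11, 0)
Y = C + t·(W−C) with t = 11, so CY:YW = t:(1−t) = 11:-10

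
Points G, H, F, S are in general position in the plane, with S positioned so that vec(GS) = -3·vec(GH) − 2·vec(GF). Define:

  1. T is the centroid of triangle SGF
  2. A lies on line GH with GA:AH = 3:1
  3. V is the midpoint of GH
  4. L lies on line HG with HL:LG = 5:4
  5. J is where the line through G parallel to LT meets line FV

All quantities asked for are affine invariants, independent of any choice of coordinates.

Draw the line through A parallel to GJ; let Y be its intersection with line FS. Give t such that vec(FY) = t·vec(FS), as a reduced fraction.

Choose coordinates G = (0, 0), H = (1, 0), F = (0, 1), S = (-3, -2).
1. T is the centroid of triangle SGF ⇒ T = (-1, -1/3)
2. A lies on line GH with GA:AH = 3:1 ⇒ A = (3/4, 0)
3. V is the midpoint of GH ⇒ V = (1/2, 0)
4. L lies on line HG with HL:LG = 5:4 ⇒ L = (4/9, 0)
5. J is where the line through G parallel to LT meets line FV ⇒ J = (13/29, 3/29)
through A parallel to GJ: direction (13/29, 3/29); meets FS at Y = (-61/40, -21/40)
Y = F + t·(S−F) with t = 61/120

t = 61/120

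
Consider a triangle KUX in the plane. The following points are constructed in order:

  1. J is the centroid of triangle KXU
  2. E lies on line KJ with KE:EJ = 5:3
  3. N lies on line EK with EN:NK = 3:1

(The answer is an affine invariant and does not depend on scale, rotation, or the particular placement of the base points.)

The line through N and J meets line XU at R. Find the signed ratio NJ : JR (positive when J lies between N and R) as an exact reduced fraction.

Assign K = (0, 0), U = (1, 0), X = (0, 1) — the answer is frame-independent, so this choice is without loss of generality.
1. J is the centroid of triangle KXU ⇒ J = (1/3, 1/3)
2. E lies on line KJ with KE:EJ = 5:3 ⇒ E = (5/24, 5/24)
3. N lies on line EK with EN:NK = 3:1 ⇒ N = (5/96, 5/96)
line NJ meets XU at R = (1/2, 1/2)
J = N + t·(R−N) with t = 27/43, so NJ:JR = 27/43:16/43

NJ:JR = 27/16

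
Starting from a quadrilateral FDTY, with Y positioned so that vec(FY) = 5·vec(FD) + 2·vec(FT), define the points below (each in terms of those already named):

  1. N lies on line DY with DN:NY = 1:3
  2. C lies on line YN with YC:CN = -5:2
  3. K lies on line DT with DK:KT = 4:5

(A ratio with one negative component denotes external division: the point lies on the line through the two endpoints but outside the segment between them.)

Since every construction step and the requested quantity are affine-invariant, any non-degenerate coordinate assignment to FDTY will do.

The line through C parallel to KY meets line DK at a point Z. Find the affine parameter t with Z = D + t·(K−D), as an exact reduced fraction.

t = -1/4

Assign F = (0, 0), D = (1, 0), T = (0, 1), Y = (5, 2) — the answer is frame-independent, so this choice is without loss of generality.
1. N lies on line DY with DN:NY = 1:3 ⇒ N = (2, 1/2)
2. C lies on line YN with YC:CN = -5:2 ⇒ C = (0, -1/2)
3. K lies on line DT with DK:KT = 4:5 ⇒ K = (5/9, 4/9)
through C parallel to KY: direction (40/9, 14/9); meets DK at Z = (10/9, -1/9)
Z = D + t·(K−D) with t = -1/4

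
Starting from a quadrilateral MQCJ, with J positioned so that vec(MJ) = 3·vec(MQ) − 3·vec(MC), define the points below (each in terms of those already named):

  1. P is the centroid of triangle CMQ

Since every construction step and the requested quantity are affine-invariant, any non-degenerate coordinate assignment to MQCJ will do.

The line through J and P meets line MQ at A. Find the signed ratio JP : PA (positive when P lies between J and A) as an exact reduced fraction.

Assign M = (0, 0), Q = (1, 0), C = (0, 1), J = (3, -3) — the answer is frame-independent, so this choice is without loss of generality.
1. P is the centroid of triangle CMQ ⇒ P = (1/3, 1/3)
line JP meets MQ at A = (3/5, 0)
P = J + t·(A−J) with t = 10/9, so JP:PA = 10/9:-1/9

JP:PA = -10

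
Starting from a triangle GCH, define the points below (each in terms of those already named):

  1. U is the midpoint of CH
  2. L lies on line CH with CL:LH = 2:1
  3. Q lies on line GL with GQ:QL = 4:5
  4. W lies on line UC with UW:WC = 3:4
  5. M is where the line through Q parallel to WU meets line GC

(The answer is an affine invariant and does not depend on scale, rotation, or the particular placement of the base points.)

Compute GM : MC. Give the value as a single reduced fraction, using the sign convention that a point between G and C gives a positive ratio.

GM:MC = 4/5

Assign G = (0, 0), C = (1, 0), H = (0, 1) — the answer is frame-independent, so this choice is without loss of generality.
1. U is the midpoint of CH ⇒ U = (1/2, 1/2)
2. L lies on line CH with CL:LH = 2:1 ⇒ L = (1/3, 2/3)
3. Q lies on line GL with GQ:QL = 4:5 ⇒ Q = (4/27, 8/27)
4. W lies on line UC with UW:WC = 3:4 ⇒ W = (5/7, 2/7)
5. M is where the line through Q parallel to WU meets line GC ⇒ M = (4/9, 0)
M = G + t·(C−G) with t = 4/9, so GM:MC = t:(1−t) = 4/9:5/9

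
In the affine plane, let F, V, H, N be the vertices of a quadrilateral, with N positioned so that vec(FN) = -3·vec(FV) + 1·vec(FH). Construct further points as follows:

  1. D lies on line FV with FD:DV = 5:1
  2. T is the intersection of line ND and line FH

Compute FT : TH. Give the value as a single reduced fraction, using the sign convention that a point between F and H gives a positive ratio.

Assign F = (0, 0), V = (1, 0), H = (0, 1), N = (-3, 1) — the answer is frame-independent, so this choice is without loss of generality.
1. D lies on line FV with FD:DV = 5:1 ⇒ D = (5/6, 0)
2. T is the intersection of line ND and line FH ⇒ T = (0, 5/23)
T = F + t·(H−F) with t = 5/23, so FT:TH = t:(1−t) = 5/23:18/23

FT:TH = 5/18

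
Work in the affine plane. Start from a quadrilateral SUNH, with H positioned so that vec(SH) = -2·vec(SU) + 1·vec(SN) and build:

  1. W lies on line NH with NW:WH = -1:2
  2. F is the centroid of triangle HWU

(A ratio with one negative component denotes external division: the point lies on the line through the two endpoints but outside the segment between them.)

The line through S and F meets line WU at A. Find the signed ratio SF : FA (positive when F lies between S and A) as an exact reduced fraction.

SF:FA = -1/4

Assign S = (0, 0), U = (1, 0), N = (0, 1), H = (-2, 1) — the answer is frame-independent, so this choice is without loss of generality.
1. W lies on line NH with NW:WH = -1:2 ⇒ W = (2, 1)
2. F is the centroid of triangle HWU ⇒ F = (1/3, 2/3)
line SF meets WU at A = (-1, -2)
F = S + t·(A−S) with t = -1/3, so SF:FA = -1/3:4/3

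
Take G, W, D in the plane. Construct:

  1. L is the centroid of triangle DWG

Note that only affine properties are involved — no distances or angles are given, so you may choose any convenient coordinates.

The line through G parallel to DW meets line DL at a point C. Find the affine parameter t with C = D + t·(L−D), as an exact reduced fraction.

Work in coordinates with G = (0, 0), W = (1, 0), D = (0, 1).
1. L is the centroid of triangle DWG ⇒ L = (1/3, 1/3)
through G parallel to DW: direction (1, -1); meets DL at C = (1, -1)
C = D + t·(L−D) with t = 3

t = 3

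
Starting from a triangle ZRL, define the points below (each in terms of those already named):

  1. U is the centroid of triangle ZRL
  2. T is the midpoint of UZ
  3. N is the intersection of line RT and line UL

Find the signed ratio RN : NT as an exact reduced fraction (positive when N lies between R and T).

Set Z = (0, 0), R = (1, 0), L = (0, 1); any affine frame gives the same invariant.
1. U is the centroid of triangle ZRL ⇒ U = (1/3, 1/3)
2. T is the midpoint of UZ ⇒ T = (1/6, 1/6)
3. N is the intersection of line RT and line UL ⇒ N = (4/9, 1/9)
N = R + t·(T−R) with t = 2/3, so RN:NT = t:(1−t) = 2/3:1/3

RN:NT = 2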